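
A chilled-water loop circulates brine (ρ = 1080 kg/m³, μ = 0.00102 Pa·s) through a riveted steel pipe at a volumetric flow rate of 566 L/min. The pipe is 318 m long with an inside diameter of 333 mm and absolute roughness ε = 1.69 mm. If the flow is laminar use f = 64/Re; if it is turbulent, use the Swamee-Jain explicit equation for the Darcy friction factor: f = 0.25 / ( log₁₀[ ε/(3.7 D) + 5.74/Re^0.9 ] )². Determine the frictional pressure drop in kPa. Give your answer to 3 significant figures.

ΔP ≈ 0.201 kPa

Q = 566 L/min = 566/60000 = 0.009433 m³/s.
Cross-sectional area A = πD²/4 = π(0.333)²/4 = 0.08709 m²; mean velocity V = Q/A = 0.009433/0.08709 = 0.1083 m/s.
Reynolds number Re = ρVD/μ = 1080 · 0.1083 · 0.333 / 0.00102 = 3.819e+04.
Re > 4000 → turbulent. Relative roughness ε/D = 0.00169/0.333 = 0.00508. Swamee-Jain: f = 0.25/(log₁₀[0.00508/3.7 + 5.74/3.819e+04^0.9])² = 0.25/(log₁₀[0.00137 + 0.000432])² = 0.25/(-2.744)² = 0.0332.
Darcy-Weisbach: ΔP = f(L/D)(ρV²/2) = 0.0332·(318/0.333)·(1080·0.1083²/2) = 0.0332·955·6.335 = 200.9 Pa.
ΔP = 200.9 Pa = 0.201 kPa.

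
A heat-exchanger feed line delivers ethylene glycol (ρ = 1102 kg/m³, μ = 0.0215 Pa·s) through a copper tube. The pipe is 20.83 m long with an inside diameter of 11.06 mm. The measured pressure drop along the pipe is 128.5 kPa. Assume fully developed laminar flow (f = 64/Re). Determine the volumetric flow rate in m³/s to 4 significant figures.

Q ≈ 1.054×10^-4 m³/s

For laminar flow, f = 64/Re with Re = ρVD/μ, so Darcy-Weisbach reduces to ΔP = 32μLV/D². Solving for V: V = ΔP·D²/(32μL) = 1.285e+05·(0.01106)²/(32·0.0215·20.83) = 1.097 m/s.
Check: Re = ρVD/μ = 1102·1.097·0.01106/0.0215 = 621.8 < 2300, so the laminar assumption holds.
Q = V·A = 1.097·(π/4·0.01106²) = 0.0001054 m³/s = 1.054×10^-4 m³/s.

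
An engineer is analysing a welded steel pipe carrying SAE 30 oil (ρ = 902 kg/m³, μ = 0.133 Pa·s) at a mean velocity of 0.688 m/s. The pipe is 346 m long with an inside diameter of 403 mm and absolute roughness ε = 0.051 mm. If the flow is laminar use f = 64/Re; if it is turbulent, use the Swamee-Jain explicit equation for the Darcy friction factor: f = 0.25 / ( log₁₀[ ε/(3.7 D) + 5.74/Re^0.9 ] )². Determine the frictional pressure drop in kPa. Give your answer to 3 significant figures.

ΔP ≈ 6.24 kPa

Reynolds number Re = ρVD/μ = 902 · 0.688 · 0.403 / 0.133 = 1880.
Re < 2300 → laminar flow, so f = 64/Re = 64/1880 = 0.03404 (the turbulent correlation is not needed).
Darcy-Weisbach: ΔP = f(L/D)(ρV²/2) = 0.03404·(346/0.403)·(902·0.688²/2) = 0.03404·858.6·213.5 = 6238 Pa.
ΔP = 6238 Pa = 6.24 kPa.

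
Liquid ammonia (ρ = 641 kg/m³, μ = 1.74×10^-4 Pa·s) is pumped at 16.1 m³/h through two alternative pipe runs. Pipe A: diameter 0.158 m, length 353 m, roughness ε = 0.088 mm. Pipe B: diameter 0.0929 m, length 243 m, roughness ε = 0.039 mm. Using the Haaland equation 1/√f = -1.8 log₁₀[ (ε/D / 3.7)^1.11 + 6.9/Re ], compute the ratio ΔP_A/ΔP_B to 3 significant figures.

ΔP_A/ΔP_B ≈ 0.111

Pipe A: V = Q/A = 0.004472/0.01961 = 0.2281 m/s; Re = 1.328e+05; ε/D = 0.000557; Haaland → f = 0.01966; ΔP_A = f(L/D)(ρV²/2) = 732.5 Pa.
Pipe B: V = Q/A = 0.004472/0.006778 = 0.6598 m/s; Re = 2.258e+05; ε/D = 0.00042; Haaland → f = 0.018; ΔP_B = f(L/D)(ρV²/2) = 6570 Pa.
ΔP_A/ΔP_B = 732.5/6570 = 0.111.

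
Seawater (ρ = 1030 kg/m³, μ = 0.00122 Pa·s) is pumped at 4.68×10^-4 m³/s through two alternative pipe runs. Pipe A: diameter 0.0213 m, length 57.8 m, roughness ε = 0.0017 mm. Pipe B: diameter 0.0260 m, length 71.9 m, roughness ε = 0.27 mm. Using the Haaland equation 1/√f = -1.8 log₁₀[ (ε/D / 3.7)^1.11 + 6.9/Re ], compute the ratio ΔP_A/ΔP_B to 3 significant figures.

Pipe A: V = Q/A = 0.000468/0.0003563 = 1.313 m/s; Re = 2.362e+04; ε/D = 7.98e-05; Haaland → f = 0.02484; ΔP_A = f(L/D)(ρV²/2) = 5.989e+04 Pa.
Pipe B: V = Q/A = 0.000468/0.0005309 = 0.8815 m/s; Re = 1.935e+04; ε/D = 0.0104; Haaland → f = 0.04116; ΔP_B = f(L/D)(ρV²/2) = 4.555e+04 Pa.
ΔP_A/ΔP_B = 5.989e+04/4.555e+04 = 1.31.

ΔP_A/ΔP_B ≈ 1.31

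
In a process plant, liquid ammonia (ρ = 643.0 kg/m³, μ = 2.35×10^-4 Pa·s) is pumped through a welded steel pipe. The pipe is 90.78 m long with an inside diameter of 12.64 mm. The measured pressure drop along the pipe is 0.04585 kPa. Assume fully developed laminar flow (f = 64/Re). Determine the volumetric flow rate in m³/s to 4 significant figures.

Q ≈ 1.347×10^-6 m³/s

For laminar flow, f = 64/Re with Re = ρVD/μ, so Darcy-Weisbach reduces to ΔP = 32μLV/D². Solving for V: V = ΔP·D²/(32μL) = 45.85·(0.01264)²/(32·0.000235·90.78) = 0.01073 m/s.
Check: Re = ρVD/μ = 643·0.01073·0.01264/0.000235 = 371.1 < 2300, so the laminar assumption holds.
Q = V·A = 0.01073·(π/4·0.01264²) = 1.347e-06 m³/s = 1.347×10^-6 m³/s.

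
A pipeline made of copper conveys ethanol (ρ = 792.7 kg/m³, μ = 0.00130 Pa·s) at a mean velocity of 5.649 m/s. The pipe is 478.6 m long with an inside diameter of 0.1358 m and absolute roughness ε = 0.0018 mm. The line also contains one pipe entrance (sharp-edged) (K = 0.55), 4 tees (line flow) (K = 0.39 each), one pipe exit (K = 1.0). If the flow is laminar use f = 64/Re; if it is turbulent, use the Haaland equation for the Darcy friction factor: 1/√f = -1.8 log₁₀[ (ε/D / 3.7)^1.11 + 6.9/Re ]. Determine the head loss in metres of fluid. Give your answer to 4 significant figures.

h_f ≈ 81.67 m

Reynolds number Re = ρVD/μ = 792.7 · 5.649 · 0.1358 / 0.0013 = 4.678e+05.
Re > 4000 → turbulent. Relative roughness ε/D = 1.8e-06/0.1358 = 1.33e-05. Haaland: 1/√f = -1.8 log₁₀[(1.33e-05/3.7)^1.11 + 6.9/4.678e+05] = -1.8 log₁₀[9.02e-07 + 1.48e-05] = 8.65, so f = 0.01337.
Total minor-loss coefficient ΣK = 1·0.55 + 4·0.39 + 1·1 = 3.11.
ΔP = [f·L/D + ΣK]·(ρV²/2) = [0.01337·478.6/0.1358 + 3.11]·(792.7·5.649²/2) = [47.1 + 3.11]·1.265e+04 = 6.351e+05 Pa.
Head loss h_f = ΔP/(ρg) = 6.351e+05/(792.7·9.81) = 81.67 m.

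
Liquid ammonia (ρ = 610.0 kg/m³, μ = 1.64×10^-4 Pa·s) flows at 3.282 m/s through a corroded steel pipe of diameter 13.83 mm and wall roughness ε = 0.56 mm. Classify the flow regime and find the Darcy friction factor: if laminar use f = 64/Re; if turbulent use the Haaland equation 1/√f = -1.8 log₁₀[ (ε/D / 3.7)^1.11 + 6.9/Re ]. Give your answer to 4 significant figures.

f ≈ 0.06531

Re = ρVD/μ = 610·3.282·0.01383/0.000164 = 1.688e+05.
Re > 4000 → turbulent. ε/D = 0.00056/0.01383 = 0.0405; Haaland: 1/√f = -1.8 log₁₀[0.00666 + 4.09e-05] = 3.913, so f = 0.06531.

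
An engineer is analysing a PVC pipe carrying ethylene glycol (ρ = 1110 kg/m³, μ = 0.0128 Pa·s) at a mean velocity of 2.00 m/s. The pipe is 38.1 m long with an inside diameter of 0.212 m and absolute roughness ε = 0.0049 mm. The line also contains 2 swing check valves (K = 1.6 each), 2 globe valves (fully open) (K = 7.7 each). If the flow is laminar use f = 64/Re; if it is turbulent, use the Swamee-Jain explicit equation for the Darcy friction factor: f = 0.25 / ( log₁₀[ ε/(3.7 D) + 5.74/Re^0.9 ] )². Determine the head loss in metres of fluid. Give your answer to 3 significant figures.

Reynolds number Re = ρVD/μ = 1110 · 2 · 0.212 / 0.0128 = 3.677e+04.
Re > 4000 → turbulent. Relative roughness ε/D = 4.9e-06/0.212 = 2.31e-05. Swamee-Jain: f = 0.25/(log₁₀[2.31e-05/3.7 + 5.74/3.677e+04^0.9])² = 0.25/(log₁₀[6.25e-06 + 0.000447])² = 0.25/(-3.344)² = 0.02236.
Total minor-loss coefficient ΣK = 2·1.6 + 2·7.7 = 18.6.
ΔP = [f·L/D + ΣK]·(ρV²/2) = [0.02236·38.1/0.212 + 18.6]·(1110·2²/2) = [4.018 + 18.6]·2220 = 5.021e+04 Pa.
Head loss h_f = ΔP/(ρg) = 5.021e+04/(1110·9.81) = 4.61 m.

h_f ≈ 4.61 m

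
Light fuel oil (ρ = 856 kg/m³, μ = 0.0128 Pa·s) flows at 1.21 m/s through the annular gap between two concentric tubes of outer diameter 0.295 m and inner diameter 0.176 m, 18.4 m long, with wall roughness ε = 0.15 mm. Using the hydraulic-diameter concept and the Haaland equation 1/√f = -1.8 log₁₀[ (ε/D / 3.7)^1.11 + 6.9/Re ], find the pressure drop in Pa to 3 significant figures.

Hydraulic diameter D_h = 4A/P = D_o - D_i = 0.295 - 0.176 = 0.119 m.
Re = ρVD_h/μ = 856·1.21·0.119/0.0128 = 9629.
ε/D_h = 0.00015/0.119 = 0.00126; Haaland gives 1/√f = -1.8 log₁₀[0.000142+0.000717] = 5.52, so f = 0.03282.
ΔP = f(L/D_h)(ρV²/2) = 0.03282·18.4/0.119·626.6 = 3180 Pa.

ΔP ≈ 3180 Pa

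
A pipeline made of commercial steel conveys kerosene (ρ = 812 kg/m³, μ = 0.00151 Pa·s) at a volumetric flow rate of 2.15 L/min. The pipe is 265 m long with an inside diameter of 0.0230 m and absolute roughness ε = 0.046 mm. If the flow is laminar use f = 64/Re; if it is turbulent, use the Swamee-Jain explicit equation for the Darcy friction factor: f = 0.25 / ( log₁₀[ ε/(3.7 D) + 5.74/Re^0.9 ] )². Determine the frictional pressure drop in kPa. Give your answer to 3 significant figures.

Q = 2.15 L/min = 2.15/60000 = 3.583e-05 m³/s.
Cross-sectional area A = πD²/4 = π(0.023)²/4 = 0.0004155 m²; mean velocity V = Q/A = 3.583e-05/0.0004155 = 0.08625 m/s.
Reynolds number Re = ρVD/μ = 812 · 0.08625 · 0.023 / 0.00151 = 1067.
Re < 2300 → laminar flow, so f = 64/Re = 64/1067 = 0.06 (the turbulent correlation is not needed).
Darcy-Weisbach: ΔP = f(L/D)(ρV²/2) = 0.06·(265/0.023)·(812·0.08625²/2) = 0.06·1.152e+04·3.02 = 2088 Pa.
ΔP = 2088 Pa = 2.09 kPa.

ΔP ≈ 2.09 kPa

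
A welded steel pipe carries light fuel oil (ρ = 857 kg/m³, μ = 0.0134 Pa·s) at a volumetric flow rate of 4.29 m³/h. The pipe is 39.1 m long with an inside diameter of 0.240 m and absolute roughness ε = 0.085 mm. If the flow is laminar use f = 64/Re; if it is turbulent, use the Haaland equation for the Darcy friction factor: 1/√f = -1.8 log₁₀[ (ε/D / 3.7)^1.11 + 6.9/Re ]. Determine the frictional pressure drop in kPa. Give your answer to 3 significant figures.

Q = 4.29 m³/h = 4.29/3600 = 0.001192 m³/s.
Cross-sectional area A = πD²/4 = π(0.24)²/4 = 0.04524 m²; mean velocity V = Q/A = 0.001192/0.04524 = 0.02634 m/s.
Reynolds number Re = ρVD/μ = 857 · 0.02634 · 0.24 / 0.0134 = 404.3.
Re < 2300 → laminar flow, so f = 64/Re = 64/404.3 = 0.1583 (the turbulent correlation is not needed).
Darcy-Weisbach: ΔP = f(L/D)(ρV²/2) = 0.1583·(39.1/0.24)·(857·0.02634²/2) = 0.1583·162.9·0.2973 = 7.667 Pa.
ΔP = 7.667 Pa = 0.00767 kPa.

ΔP ≈ 0.00767 kPa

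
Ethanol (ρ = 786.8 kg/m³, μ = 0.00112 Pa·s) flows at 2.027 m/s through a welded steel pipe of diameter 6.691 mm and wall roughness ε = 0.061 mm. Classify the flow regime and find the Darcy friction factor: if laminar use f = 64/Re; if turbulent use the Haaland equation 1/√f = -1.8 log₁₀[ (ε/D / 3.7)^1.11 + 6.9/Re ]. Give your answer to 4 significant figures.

f ≈ 0.04235

Re = ρVD/μ = 786.8·2.027·0.006691/0.00112 = 9528.
Re > 4000 → turbulent. ε/D = 6.1e-05/0.006691 = 0.00912; Haaland: 1/√f = -1.8 log₁₀[0.00127 + 0.000724] = 4.859, so f = 0.04235.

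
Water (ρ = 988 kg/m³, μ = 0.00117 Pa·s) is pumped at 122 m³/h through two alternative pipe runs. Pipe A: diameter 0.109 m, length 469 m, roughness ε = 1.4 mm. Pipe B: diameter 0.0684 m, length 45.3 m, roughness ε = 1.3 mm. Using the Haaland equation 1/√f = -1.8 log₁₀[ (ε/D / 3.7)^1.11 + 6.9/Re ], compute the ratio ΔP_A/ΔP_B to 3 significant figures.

ΔP_A/ΔP_B ≈ 0.875

Pipe A: V = Q/A = 0.03389/0.009331 = 3.632 m/s; Re = 3.343e+05; ε/D = 0.0128; Haaland → f = 0.04156; ΔP_A = f(L/D)(ρV²/2) = 1.165e+06 Pa.
Pipe B: V = Q/A = 0.03389/0.003675 = 9.223 m/s; Re = 5.327e+05; ε/D = 0.019; Haaland → f = 0.04787; ΔP_B = f(L/D)(ρV²/2) = 1.332e+06 Pa.
ΔP_A/ΔP_B = 1.165e+06/1.332e+06 = 0.875.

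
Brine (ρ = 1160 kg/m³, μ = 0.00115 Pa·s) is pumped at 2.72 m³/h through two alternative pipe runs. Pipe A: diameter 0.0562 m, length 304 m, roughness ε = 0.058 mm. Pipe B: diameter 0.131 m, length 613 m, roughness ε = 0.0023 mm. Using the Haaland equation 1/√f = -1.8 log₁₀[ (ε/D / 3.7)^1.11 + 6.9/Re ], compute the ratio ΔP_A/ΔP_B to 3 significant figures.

ΔP_A/ΔP_B ≈ 29.0

Pipe A: V = Q/A = 0.0007556/0.002481 = 0.3046 m/s; Re = 1.727e+04; ε/D = 0.00103; Haaland → f = 0.02852; ΔP_A = f(L/D)(ρV²/2) = 8300 Pa.
Pipe B: V = Q/A = 0.0007556/0.01348 = 0.05606 m/s; Re = 7407; ε/D = 1.76e-05; Haaland → f = 0.03361; ΔP_B = f(L/D)(ρV²/2) = 286.7 Pa.
ΔP_A/ΔP_B = 8300/286.7 = 29.0.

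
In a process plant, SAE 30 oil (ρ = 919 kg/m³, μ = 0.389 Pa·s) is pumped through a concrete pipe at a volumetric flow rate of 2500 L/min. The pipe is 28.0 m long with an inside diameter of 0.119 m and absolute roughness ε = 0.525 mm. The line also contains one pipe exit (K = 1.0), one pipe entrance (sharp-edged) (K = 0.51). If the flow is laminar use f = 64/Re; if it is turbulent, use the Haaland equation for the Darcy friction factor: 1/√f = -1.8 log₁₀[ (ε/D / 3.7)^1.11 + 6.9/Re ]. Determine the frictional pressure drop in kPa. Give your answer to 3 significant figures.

ΔP ≈ 102 kPa

Q = 2500 L/min = 2500/60000 = 0.04167 m³/s.
Cross-sectional area A = πD²/4 = π(0.119)²/4 = 0.01112 m²; mean velocity V = Q/A = 0.04167/0.01112 = 3.746 m/s.
Reynolds number Re = ρVD/μ = 919 · 3.746 · 0.119 / 0.389 = 1053.
Re < 2300 → laminar flow, so f = 64/Re = 64/1053 = 0.06077 (the turbulent correlation is not needed).
Total minor-loss coefficient ΣK = 1·1 + 1·0.51 = 1.51.
ΔP = [f·L/D + ΣK]·(ρV²/2) = [0.06077·28/0.119 + 1.51]·(919·3.746²/2) = [14.3 + 1.51]·6449 = 1.019e+05 Pa.
ΔP = 1.019e+05 Pa = 102 kPa.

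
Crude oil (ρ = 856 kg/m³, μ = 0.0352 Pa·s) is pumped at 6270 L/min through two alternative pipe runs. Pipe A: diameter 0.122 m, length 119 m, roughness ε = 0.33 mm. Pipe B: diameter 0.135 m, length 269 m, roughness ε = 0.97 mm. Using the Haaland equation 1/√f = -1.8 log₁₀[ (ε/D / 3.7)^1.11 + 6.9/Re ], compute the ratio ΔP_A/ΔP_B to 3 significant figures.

ΔP_A/ΔP_B ≈ 0.591

Pipe A: V = Q/A = 0.1045/0.01169 = 8.939 m/s; Re = 2.652e+04; ε/D = 0.0027; Haaland → f = 0.02961; ΔP_A = f(L/D)(ρV²/2) = 9.877e+05 Pa.
Pipe B: V = Q/A = 0.1045/0.01431 = 7.301 m/s; Re = 2.397e+04; ε/D = 0.00719; Haaland → f = 0.03675; ΔP_B = f(L/D)(ρV²/2) = 1.671e+06 Pa.
ΔP_A/ΔP_B = 9.877e+05/1.671e+06 = 0.591.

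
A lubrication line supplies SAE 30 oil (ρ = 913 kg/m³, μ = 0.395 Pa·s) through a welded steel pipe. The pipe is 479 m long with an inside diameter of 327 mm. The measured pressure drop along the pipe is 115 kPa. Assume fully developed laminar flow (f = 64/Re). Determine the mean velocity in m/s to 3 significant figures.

V ≈ 2.03 m/s

For laminar flow, f = 64/Re with Re = ρVD/μ, so Darcy-Weisbach reduces to ΔP = 32μLV/D². Solving for V: V = ΔP·D²/(32μL) = 1.15e+05·(0.327)²/(32·0.395·479) = 2.031 m/s.
Check: Re = ρVD/μ = 913·2.031·0.327/0.395 = 1535 < 2300, so the laminar assumption holds.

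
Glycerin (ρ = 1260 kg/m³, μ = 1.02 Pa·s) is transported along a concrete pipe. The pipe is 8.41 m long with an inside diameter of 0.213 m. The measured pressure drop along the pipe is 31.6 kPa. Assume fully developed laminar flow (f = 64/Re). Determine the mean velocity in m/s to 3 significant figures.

V ≈ 5.22 m/s

For laminar flow, f = 64/Re with Re = ρVD/μ, so Darcy-Weisbach reduces to ΔP = 32μLV/D². Solving for V: V = ΔP·D²/(32μL) = 3.16e+04·(0.213)²/(32·1.02·8.41) = 5.223 m/s.
Check: Re = ρVD/μ = 1260·5.223·0.213/1.02 = 1374 < 2300, so the laminar assumption holds.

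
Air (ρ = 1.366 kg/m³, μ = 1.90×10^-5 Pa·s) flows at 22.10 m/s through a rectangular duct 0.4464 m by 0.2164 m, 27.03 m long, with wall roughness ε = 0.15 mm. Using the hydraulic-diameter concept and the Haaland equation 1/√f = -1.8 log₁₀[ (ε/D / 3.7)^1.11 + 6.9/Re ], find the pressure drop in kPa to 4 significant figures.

ΔP ≈ 0.5485 kPa

Hydraulic diameter D_h = 4A/P = 4·(0.4464·0.2164)/(2·(0.4464+0.2164)) = 0.3864/1.326 = 0.2915 m.
Re = ρVD_h/μ = 1.366·22.1·0.2915/1.9e-05 = 4.631e+05.
ε/D_h = 0.00015/0.2915 = 0.000515; Haaland gives 1/√f = -1.8 log₁₀[5.24e-05+1.49e-05] = 7.51, so f = 0.01773.
ΔP = f(L/D_h)(ρV²/2) = 0.01773·27.03/0.2915·333.6 = 548.5 Pa.
ΔP = 0.5485 kPa.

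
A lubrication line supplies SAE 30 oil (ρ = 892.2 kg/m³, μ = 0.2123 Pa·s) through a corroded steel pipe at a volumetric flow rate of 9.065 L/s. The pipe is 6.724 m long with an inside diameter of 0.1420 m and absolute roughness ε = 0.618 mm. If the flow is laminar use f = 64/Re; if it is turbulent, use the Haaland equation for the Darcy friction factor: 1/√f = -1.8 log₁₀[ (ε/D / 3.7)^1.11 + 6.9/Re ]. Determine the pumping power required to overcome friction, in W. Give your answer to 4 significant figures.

Q = 9.065 L/s = 9.065/1000 = 0.009065 m³/s.
Cross-sectional area A = πD²/4 = π(0.142)²/4 = 0.01584 m²; mean velocity V = Q/A = 0.009065/0.01584 = 0.5724 m/s.
Reynolds number Re = ρVD/μ = 892.2 · 0.5724 · 0.142 / 0.212 = 341.6.
Re < 2300 → laminar flow, so f = 64/Re = 64/341.6 = 0.1874 (the turbulent correlation is not needed).
Darcy-Weisbach: ΔP = f(L/D)(ρV²/2) = 0.1874·(6.724/0.142)·(892.2·0.5724²/2) = 0.1874·47.35·146.2 = 1297 Pa.
Pumping power P = QΔP = 0.009065·1297 = 11.755 W = 11.75 W.

P ≈ 11.75 W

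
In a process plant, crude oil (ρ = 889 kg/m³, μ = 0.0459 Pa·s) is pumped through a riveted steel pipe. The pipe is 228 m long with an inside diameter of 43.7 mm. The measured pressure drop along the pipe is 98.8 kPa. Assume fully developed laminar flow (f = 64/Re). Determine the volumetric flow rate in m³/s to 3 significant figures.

For laminar flow, f = 64/Re with Re = ρVD/μ, so Darcy-Weisbach reduces to ΔP = 32μLV/D². Solving for V: V = ΔP·D²/(32μL) = 9.88e+04·(0.0437)²/(32·0.0459·228) = 0.5634 m/s.
Check: Re = ρVD/μ = 889·0.5634·0.0437/0.0459 = 476.9 < 2300, so the laminar assumption holds.
Q = V·A = 0.5634·(π/4·0.0437²) = 0.000845 m³/s = 8.45×10^-4 m³/s.

Q ≈ 8.45×10^-4 m³/s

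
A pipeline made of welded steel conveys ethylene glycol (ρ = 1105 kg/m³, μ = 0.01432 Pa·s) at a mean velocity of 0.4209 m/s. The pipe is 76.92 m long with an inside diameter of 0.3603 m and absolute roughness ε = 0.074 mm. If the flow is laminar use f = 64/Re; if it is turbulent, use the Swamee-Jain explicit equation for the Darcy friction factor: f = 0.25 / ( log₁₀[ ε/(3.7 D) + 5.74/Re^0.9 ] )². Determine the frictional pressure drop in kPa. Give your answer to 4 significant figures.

Reynolds number Re = ρVD/μ = 1105 · 0.4209 · 0.3603 / 0.0143 = 1.17e+04.
Re > 4000 → turbulent. Relative roughness ε/D = 7.4e-05/0.3603 = 0.000205. Swamee-Jain: f = 0.25/(log₁₀[0.000205/3.7 + 5.74/1.17e+04^0.9])² = 0.25/(log₁₀[5.55e-05 + 0.00125])² = 0.25/(-2.884)² = 0.03006.
Darcy-Weisbach: ΔP = f(L/D)(ρV²/2) = 0.03006·(76.92/0.3603)·(1105·0.4209²/2) = 0.03006·213.5·97.88 = 628.2 Pa.
ΔP = 628.2 Pa = 0.6282 kPa.

ΔP ≈ 0.6282 kPa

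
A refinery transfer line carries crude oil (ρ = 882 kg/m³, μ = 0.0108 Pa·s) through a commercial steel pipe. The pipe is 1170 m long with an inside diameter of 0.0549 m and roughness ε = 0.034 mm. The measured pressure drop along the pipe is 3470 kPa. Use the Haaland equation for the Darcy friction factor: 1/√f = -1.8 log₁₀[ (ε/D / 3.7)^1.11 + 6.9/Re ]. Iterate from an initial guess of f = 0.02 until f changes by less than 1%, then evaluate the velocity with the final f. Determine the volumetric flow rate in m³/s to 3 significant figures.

Q ≈ 0.00857 m³/s

Rearranging Darcy-Weisbach: V = √(2·ΔP·D/(f·L·ρ)). With ε/D = 3.4e-05/0.0549 = 0.000619, iterate starting from f = 0.02:
  f = 0.02 → V = √(2·3.47e+06·0.0549/(0.02·1170·882)) = 4.297 m/s; Re = ρVD/μ = 1.926e+04; f → 0.02711
  f = 0.02711 → V = 3.69 m/s; Re = 1.655e+04; f → 0.02804
  f = 0.02804 → V = 3.629 m/s; Re = 1.627e+04; f → 0.02815
Converged (Δf/f < 1%). With the final f = 0.02815: V = √(2·3.47e+06·0.0549/(0.02815·1170·882)) = 3.622 m/s.
Q = V·A = 3.622·(π/4·0.0549²) = 0.008573 m³/s = 0.00857 m³/s.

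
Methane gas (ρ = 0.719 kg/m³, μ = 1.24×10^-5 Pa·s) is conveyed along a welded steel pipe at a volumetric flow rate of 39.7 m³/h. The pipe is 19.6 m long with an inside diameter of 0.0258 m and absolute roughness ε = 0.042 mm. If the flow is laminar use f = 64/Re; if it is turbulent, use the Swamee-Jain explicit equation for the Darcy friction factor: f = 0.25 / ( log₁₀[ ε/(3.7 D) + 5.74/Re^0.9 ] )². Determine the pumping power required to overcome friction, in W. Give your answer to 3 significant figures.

P ≈ 36.7 W

Q = 39.7 m³/h = 39.7/3600 = 0.01103 m³/s.
Cross-sectional area A = πD²/4 = π(0.0258)²/4 = 0.0005228 m²; mean velocity V = Q/A = 0.01103/0.0005228 = 21.09 m/s.
Reynolds number Re = ρVD/μ = 0.719 · 21.09 · 0.0258 / 1.24e-05 = 3.156e+04.
Re > 4000 → turbulent. Relative roughness ε/D = 4.2e-05/0.0258 = 0.00163. Swamee-Jain: f = 0.25/(log₁₀[0.00163/3.7 + 5.74/3.156e+04^0.9])² = 0.25/(log₁₀[0.00044 + 0.000513])² = 0.25/(-3.021)² = 0.02739.
Darcy-Weisbach: ΔP = f(L/D)(ρV²/2) = 0.02739·(19.6/0.0258)·(0.719·21.09²/2) = 0.02739·759.7·160 = 3329 Pa.
Pumping power P = QΔP = 0.01103·3329 = 36.71 W = 36.7 W.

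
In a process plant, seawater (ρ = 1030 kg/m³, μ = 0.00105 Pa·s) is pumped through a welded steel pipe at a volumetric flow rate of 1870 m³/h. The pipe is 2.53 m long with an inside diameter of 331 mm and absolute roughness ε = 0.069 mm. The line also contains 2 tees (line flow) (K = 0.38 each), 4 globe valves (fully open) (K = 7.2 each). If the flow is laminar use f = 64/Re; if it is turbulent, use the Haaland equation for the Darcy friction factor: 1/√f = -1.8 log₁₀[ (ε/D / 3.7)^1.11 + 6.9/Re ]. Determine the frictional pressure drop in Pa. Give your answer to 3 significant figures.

Q = 1870 m³/h = 1870/3600 = 0.5194 m³/s.
Cross-sectional area A = πD²/4 = π(0.331)²/4 = 0.08605 m²; mean velocity V = Q/A = 0.5194/0.08605 = 6.037 m/s.
Reynolds number Re = ρVD/μ = 1030 · 6.037 · 0.331 / 0.00105 = 1.96e+06.
Re > 4000 → turbulent. Relative roughness ε/D = 6.9e-05/0.331 = 0.000208. Haaland: 1/√f = -1.8 log₁₀[(0.000208/3.7)^1.11 + 6.9/1.96e+06] = -1.8 log₁₀[1.92e-05 + 3.52e-06] = 8.358, so f = 0.01431.
Total minor-loss coefficient ΣK = 2·0.38 + 4·7.2 = 29.6.
ΔP = [f·L/D + ΣK]·(ρV²/2) = [0.01431·2.53/0.331 + 29.6]·(1030·6.037²/2) = [0.1094 + 29.6]·1.877e+04 = 5.568e+05 Pa.

ΔP ≈ 557000 Pa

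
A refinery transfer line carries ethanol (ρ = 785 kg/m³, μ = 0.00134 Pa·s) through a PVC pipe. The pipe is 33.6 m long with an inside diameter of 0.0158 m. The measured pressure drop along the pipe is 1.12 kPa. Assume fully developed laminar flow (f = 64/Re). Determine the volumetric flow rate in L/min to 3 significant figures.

For laminar flow, f = 64/Re with Re = ρVD/μ, so Darcy-Weisbach reduces to ΔP = 32μLV/D². Solving for V: V = ΔP·D²/(32μL) = 1120·(0.0158)²/(32·0.00134·33.6) = 0.1941 m/s.
Check: Re = ρVD/μ = 785·0.1941·0.0158/0.00134 = 1796 < 2300, so the laminar assumption holds.
Q = V·A = 0.1941·(π/4·0.0158²) = 3.805e-05 m³/s = 2.28 L/min.

Q ≈ 2.28 L/min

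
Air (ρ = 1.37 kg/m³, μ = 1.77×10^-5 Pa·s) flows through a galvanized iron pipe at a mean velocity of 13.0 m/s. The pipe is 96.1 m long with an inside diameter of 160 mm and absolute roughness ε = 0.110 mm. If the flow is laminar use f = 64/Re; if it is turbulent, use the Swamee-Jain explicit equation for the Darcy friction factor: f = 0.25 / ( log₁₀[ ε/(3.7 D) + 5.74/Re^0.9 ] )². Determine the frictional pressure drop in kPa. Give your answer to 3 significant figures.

Reynolds number Re = ρVD/μ = 1.37 · 13 · 0.16 / 1.77e-05 = 1.61e+05.
Re > 4000 → turbulent. Relative roughness ε/D = 0.00011/0.16 = 0.000687. Swamee-Jain: f = 0.25/(log₁₀[0.000687/3.7 + 5.74/1.61e+05^0.9])² = 0.25/(log₁₀[0.000186 + 0.000118])² = 0.25/(-3.517)² = 0.02021.
Darcy-Weisbach: ΔP = f(L/D)(ρV²/2) = 0.02021·(96.1/0.16)·(1.37·13²/2) = 0.02021·600.6·115.8 = 1405 Pa.
ΔP = 1405 Pa = 1.41 kPa.

ΔP ≈ 1.41 kPa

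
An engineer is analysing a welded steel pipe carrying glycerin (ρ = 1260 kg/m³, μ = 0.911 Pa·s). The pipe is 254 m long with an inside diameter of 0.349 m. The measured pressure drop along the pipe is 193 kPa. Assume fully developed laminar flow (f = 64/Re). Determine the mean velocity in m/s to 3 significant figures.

For laminar flow, f = 64/Re with Re = ρVD/μ, so Darcy-Weisbach reduces to ΔP = 32μLV/D². Solving for V: V = ΔP·D²/(32μL) = 1.93e+05·(0.349)²/(32·0.911·254) = 3.175 m/s.
Check: Re = ρVD/μ = 1260·3.175·0.349/0.911 = 1532 < 2300, so the laminar assumption holds.

V ≈ 3.17 m/s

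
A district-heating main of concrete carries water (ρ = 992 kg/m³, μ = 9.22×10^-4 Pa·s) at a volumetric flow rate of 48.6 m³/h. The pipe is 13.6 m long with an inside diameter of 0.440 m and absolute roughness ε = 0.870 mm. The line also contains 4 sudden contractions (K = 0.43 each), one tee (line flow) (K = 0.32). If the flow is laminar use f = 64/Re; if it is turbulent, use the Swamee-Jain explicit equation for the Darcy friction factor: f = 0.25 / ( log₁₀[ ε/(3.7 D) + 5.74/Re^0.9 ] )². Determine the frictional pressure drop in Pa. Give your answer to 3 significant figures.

ΔP ≈ 11.3 Pa

Q = 48.6 m³/h = 48.6/3600 = 0.0135 m³/s.
Cross-sectional area A = πD²/4 = π(0.44)²/4 = 0.1521 m²; mean velocity V = Q/A = 0.0135/0.1521 = 0.08878 m/s.
Reynolds number Re = ρVD/μ = 992 · 0.08878 · 0.44 / 0.000922 = 4.203e+04.
Re > 4000 → turbulent. Relative roughness ε/D = 0.00087/0.44 = 0.00198. Swamee-Jain: f = 0.25/(log₁₀[0.00198/3.7 + 5.74/4.203e+04^0.9])² = 0.25/(log₁₀[0.000534 + 0.000396])² = 0.25/(-3.031)² = 0.02721.
Total minor-loss coefficient ΣK = 4·0.43 + 1·0.32 = 2.04.
ΔP = [f·L/D + ΣK]·(ρV²/2) = [0.02721·13.6/0.44 + 2.04]·(992·0.08878²/2) = [0.8409 + 2.04]·3.91 = 11.26 Pa.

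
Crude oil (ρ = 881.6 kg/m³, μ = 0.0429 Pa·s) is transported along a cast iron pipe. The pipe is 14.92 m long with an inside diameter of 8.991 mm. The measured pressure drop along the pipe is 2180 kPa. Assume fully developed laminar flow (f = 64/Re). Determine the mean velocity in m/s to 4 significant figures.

For laminar flow, f = 64/Re with Re = ρVD/μ, so Darcy-Weisbach reduces to ΔP = 32μLV/D². Solving for V: V = ΔP·D²/(32μL) = 2.18e+06·(0.008991)²/(32·0.0429·14.92) = 8.604 m/s.
Check: Re = ρVD/μ = 881.6·8.604·0.008991/0.0429 = 1590 < 2300, so the laminar assumption holds.

V ≈ 8.604 m/s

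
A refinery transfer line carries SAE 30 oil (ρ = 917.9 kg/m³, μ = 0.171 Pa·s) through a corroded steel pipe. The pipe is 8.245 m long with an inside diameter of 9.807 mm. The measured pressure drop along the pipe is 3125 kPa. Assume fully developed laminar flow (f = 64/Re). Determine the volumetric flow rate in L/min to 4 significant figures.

For laminar flow, f = 64/Re with Re = ρVD/μ, so Darcy-Weisbach reduces to ΔP = 32μLV/D². Solving for V: V = ΔP·D²/(32μL) = 3.125e+06·(0.009807)²/(32·0.171·8.245) = 6.662 m/s.
Check: Re = ρVD/μ = 917.9·6.662·0.009807/0.171 = 350.7 < 2300, so the laminar assumption holds.
Q = V·A = 6.662·(π/4·0.009807²) = 0.0005032 m³/s = 30.19 L/min.

Q ≈ 30.19 L/min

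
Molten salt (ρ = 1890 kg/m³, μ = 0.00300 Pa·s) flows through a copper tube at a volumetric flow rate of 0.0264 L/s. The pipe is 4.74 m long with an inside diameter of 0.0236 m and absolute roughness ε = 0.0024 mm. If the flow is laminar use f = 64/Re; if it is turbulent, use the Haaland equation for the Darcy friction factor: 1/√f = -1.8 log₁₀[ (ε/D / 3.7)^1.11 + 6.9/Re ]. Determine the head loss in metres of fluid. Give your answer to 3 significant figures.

h_f ≈ 0.00266 m

Q = 0.0264 L/s = 0.0264/1000 = 2.64e-05 m³/s.
Cross-sectional area A = πD²/4 = π(0.0236)²/4 = 0.0004374 m²; mean velocity V = Q/A = 2.64e-05/0.0004374 = 0.06035 m/s.
Reynolds number Re = ρVD/μ = 1890 · 0.06035 · 0.0236 / 0.003 = 897.3.
Re < 2300 → laminar flow, so f = 64/Re = 64/897.3 = 0.07132 (the turbulent correlation is not needed).
Darcy-Weisbach: ΔP = f(L/D)(ρV²/2) = 0.07132·(4.74/0.0236)·(1890·0.06035²/2) = 0.07132·200.8·3.442 = 49.31 Pa.
Head loss h_f = ΔP/(ρg) = 49.31/(1890·9.81) = 0.00266 m.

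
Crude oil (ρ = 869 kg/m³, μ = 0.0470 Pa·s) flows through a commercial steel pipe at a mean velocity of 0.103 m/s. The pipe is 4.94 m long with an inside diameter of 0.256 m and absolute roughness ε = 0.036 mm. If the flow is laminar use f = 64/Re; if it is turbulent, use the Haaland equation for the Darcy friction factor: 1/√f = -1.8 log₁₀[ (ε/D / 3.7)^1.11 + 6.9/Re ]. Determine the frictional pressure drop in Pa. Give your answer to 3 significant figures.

Reynolds number Re = ρVD/μ = 869 · 0.103 · 0.256 / 0.047 = 487.5.
Re < 2300 → laminar flow, so f = 64/Re = 64/487.5 = 0.1313 (the turbulent correlation is not needed).
Darcy-Weisbach: ΔP = f(L/D)(ρV²/2) = 0.1313·(4.94/0.256)·(869·0.103²/2) = 0.1313·19.3·4.61 = 11.68 Pa.

ΔP ≈ 11.7 Pa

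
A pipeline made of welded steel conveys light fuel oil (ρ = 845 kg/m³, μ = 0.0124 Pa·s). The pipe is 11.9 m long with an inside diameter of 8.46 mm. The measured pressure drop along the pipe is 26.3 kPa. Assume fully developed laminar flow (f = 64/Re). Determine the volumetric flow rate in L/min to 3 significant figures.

Q ≈ 1.34 L/min

For laminar flow, f = 64/Re with Re = ρVD/μ, so Darcy-Weisbach reduces to ΔP = 32μLV/D². Solving for V: V = ΔP·D²/(32μL) = 2.63e+04·(0.00846)²/(32·0.0124·11.9) = 0.3986 m/s.
Check: Re = ρVD/μ = 845·0.3986·0.00846/0.0124 = 229.8 < 2300, so the laminar assumption holds.
Q = V·A = 0.3986·(π/4·0.00846²) = 2.241e-05 m³/s = 1.34 L/min.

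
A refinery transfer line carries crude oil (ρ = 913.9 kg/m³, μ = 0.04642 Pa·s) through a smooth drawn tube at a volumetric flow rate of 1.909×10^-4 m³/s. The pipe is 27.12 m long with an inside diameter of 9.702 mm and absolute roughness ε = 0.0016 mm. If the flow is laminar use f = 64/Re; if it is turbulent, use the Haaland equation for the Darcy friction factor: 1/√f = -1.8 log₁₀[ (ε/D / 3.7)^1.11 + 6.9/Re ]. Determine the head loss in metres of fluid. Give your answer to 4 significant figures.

h_f ≈ 123.3 m

Cross-sectional area A = πD²/4 = π(0.009702)²/4 = 7.393e-05 m²; mean velocity V = Q/A = 0.0001909/7.393e-05 = 2.582 m/s.
Reynolds number Re = ρVD/μ = 913.9 · 2.582 · 0.009702 / 0.0464 = 493.2.
Re < 2300 → laminar flow, so f = 64/Re = 64/493.2 = 0.1298 (the turbulent correlation is not needed).
Darcy-Weisbach: ΔP = f(L/D)(ρV²/2) = 0.1298·(27.12/0.009702)·(913.9·2.582²/2) = 0.1298·2795·3047 = 1.105e+06 Pa.
Head loss h_f = ΔP/(ρg) = 1.105e+06/(913.9·9.81) = 123.3 m.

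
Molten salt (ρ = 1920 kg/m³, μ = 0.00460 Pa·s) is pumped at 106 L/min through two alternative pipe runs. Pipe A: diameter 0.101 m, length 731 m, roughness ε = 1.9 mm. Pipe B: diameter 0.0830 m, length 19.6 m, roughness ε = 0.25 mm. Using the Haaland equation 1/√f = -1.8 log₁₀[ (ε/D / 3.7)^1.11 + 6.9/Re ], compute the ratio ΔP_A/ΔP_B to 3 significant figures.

ΔP_A/ΔP_B ≈ 21.1

Pipe A: V = Q/A = 0.001767/0.008012 = 0.2205 m/s; Re = 9296; ε/D = 0.0188; Haaland → f = 0.05161; ΔP_A = f(L/D)(ρV²/2) = 1.744e+04 Pa.
Pipe B: V = Q/A = 0.001767/0.005411 = 0.3265 m/s; Re = 1.131e+04; ε/D = 0.00301; Haaland → f = 0.03412; ΔP_B = f(L/D)(ρV²/2) = 824.6 Pa.
ΔP_A/ΔP_B = 1.744e+04/824.6 = 21.1.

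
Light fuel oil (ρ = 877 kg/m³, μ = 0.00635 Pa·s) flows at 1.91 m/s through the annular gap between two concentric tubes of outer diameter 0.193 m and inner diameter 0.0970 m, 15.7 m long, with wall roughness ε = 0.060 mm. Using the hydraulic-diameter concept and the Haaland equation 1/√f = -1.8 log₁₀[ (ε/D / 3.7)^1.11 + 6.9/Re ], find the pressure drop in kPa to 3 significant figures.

Hydraulic diameter D_h = 4A/P = D_o - D_i = 0.193 - 0.097 = 0.096 m.
Re = ρVD_h/μ = 877·1.91·0.096/0.00635 = 2.532e+04.
ε/D_h = 6e-05/0.096 = 0.000625; Haaland gives 1/√f = -1.8 log₁₀[6.5e-05+0.000272] = 6.249, so f = 0.02561.
ΔP = f(L/D_h)(ρV²/2) = 0.02561·15.7/0.096·1600 = 6699 Pa.
ΔP = 6.70 kPa.

ΔP ≈ 6.70 kPa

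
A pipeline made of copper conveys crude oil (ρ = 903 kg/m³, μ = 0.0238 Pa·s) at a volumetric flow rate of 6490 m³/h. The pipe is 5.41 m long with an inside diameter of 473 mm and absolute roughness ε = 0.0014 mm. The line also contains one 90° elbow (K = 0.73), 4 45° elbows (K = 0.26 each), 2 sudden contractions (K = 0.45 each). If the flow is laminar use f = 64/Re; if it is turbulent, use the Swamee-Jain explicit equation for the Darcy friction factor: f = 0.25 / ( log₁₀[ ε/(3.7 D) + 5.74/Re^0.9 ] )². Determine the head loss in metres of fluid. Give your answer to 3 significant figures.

Q = 6490 m³/h = 6490/3600 = 1.803 m³/s.
Cross-sectional area A = πD²/4 = π(0.473)²/4 = 0.1757 m²; mean velocity V = Q/A = 1.803/0.1757 = 10.26 m/s.
Reynolds number Re = ρVD/μ = 903 · 10.26 · 0.473 / 0.0238 = 1.841e+05.
Re > 4000 → turbulent. Relative roughness ε/D = 1.4e-06/0.473 = 2.96e-06. Swamee-Jain: f = 0.25/(log₁₀[2.96e-06/3.7 + 5.74/1.841e+05^0.9])² = 0.25/(log₁₀[8e-07 + 0.000105])² = 0.25/(-3.976)² = 0.01581.
Total minor-loss coefficient ΣK = 1·0.73 + 4·0.26 + 2·0.45 = 2.67.
ΔP = [f·L/D + ΣK]·(ρV²/2) = [0.01581·5.41/0.473 + 2.67]·(903·10.26²/2) = [0.1808 + 2.67]·4.752e+04 = 1.355e+05 Pa.
Head loss h_f = ΔP/(ρg) = 1.355e+05/(903·9.81) = 15.3 m.

h_f ≈ 15.3 m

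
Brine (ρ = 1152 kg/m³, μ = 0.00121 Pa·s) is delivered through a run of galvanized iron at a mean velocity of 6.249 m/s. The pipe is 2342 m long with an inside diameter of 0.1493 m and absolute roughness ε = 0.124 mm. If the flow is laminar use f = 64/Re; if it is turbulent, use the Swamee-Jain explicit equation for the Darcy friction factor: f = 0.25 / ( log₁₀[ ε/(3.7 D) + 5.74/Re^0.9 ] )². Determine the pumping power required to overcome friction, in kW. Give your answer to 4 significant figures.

Reynolds number Re = ρVD/μ = 1152 · 6.249 · 0.1493 / 0.00121 = 8.883e+05.
Re > 4000 → turbulent. Relative roughness ε/D = 0.000124/0.1493 = 0.000831. Swamee-Jain: f = 0.25/(log₁₀[0.000831/3.7 + 5.74/8.883e+05^0.9])² = 0.25/(log₁₀[0.000224 + 2.54e-05])² = 0.25/(-3.602)² = 0.01927.
Darcy-Weisbach: ΔP = f(L/D)(ρV²/2) = 0.01927·(2342/0.1493)·(1152·6.249²/2) = 0.01927·1.569e+04·2.249e+04 = 6.798e+06 Pa.
Q = V·A = 6.249·0.01751 = 0.1094 m³/s.
Pumping power P = QΔP = 0.1094·6.798e+06 = 743680 W = 743.7 kW.

P ≈ 743.7 kW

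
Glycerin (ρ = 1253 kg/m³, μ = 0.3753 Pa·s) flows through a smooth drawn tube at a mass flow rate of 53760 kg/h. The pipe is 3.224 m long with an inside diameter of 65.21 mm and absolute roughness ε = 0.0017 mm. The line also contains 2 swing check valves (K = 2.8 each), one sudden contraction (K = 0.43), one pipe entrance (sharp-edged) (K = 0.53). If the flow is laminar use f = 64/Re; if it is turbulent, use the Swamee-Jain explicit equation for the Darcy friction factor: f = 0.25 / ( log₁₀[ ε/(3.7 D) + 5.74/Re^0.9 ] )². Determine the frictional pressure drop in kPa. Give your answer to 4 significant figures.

ṁ = 53760 kg/h = 53760/3600 = 14.93 kg/s.
A = πD²/4 = π(0.06521)²/4 = 0.00334 m²; mean velocity V = ṁ/(ρA) = 14.93/(1253 · 0.00334) = 3.569 m/s.
Reynolds number Re = ρVD/μ = 1253 · 3.569 · 0.06521 / 0.375 = 776.9.
Re < 2300 → laminar flow, so f = 64/Re = 64/776.9 = 0.08238 (the turbulent correlation is not needed).
Total minor-loss coefficient ΣK = 2·2.8 + 1·0.43 + 1·0.53 = 6.56.
ΔP = [f·L/D + ΣK]·(ρV²/2) = [0.08238·3.224/0.06521 + 6.56]·(1253·3.569²/2) = [4.073 + 6.56]·7978 = 8.483e+04 Pa.
ΔP = 8.483e+04 Pa = 84.83 kPa.

ΔP ≈ 84.83 kPa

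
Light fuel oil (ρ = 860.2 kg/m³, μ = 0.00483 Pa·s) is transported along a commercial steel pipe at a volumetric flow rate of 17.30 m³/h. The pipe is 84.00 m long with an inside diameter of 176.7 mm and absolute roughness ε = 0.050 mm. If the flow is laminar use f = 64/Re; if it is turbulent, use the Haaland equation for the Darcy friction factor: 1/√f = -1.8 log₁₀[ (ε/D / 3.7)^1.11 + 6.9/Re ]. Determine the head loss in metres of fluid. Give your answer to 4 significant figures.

h_f ≈ 0.03321 m

Q = 17.30 m³/h = 17.30/3600 = 0.004806 m³/s.
Cross-sectional area A = πD²/4 = π(0.1767)²/4 = 0.02452 m²; mean velocity V = Q/A = 0.004806/0.02452 = 0.196 m/s.
Reynolds number Re = ρVD/μ = 860.2 · 0.196 · 0.1767 / 0.00483 = 6167.
Re > 4000 → turbulent. Relative roughness ε/D = 5e-05/0.1767 = 0.000283. Haaland: 1/√f = -1.8 log₁₀[(0.000283/3.7)^1.11 + 6.9/6167] = -1.8 log₁₀[2.7e-05 + 0.00112] = 5.294, so f = 0.03569.
Darcy-Weisbach: ΔP = f(L/D)(ρV²/2) = 0.03569·(84/0.1767)·(860.2·0.196²/2) = 0.03569·475.4·16.52 = 280.2 Pa.
Head loss h_f = ΔP/(ρg) = 280.2/(860.2·9.81) = 0.03321 m.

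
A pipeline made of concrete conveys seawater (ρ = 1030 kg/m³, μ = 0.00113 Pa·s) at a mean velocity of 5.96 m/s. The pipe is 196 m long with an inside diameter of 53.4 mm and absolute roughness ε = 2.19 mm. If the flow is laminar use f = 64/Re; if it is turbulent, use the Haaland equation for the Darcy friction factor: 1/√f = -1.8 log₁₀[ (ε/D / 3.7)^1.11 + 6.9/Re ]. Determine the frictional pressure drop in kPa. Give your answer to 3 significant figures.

ΔP ≈ 4410 kPa

Reynolds number Re = ρVD/μ = 1030 · 5.96 · 0.0534 / 0.00113 = 2.901e+05.
Re > 4000 → turbulent. Relative roughness ε/D = 0.00219/0.0534 = 0.041. Haaland: 1/√f = -1.8 log₁₀[(0.041/3.7)^1.11 + 6.9/2.901e+05] = -1.8 log₁₀[0.00675 + 2.38e-05] = 3.904, so f = 0.06561.
Darcy-Weisbach: ΔP = f(L/D)(ρV²/2) = 0.06561·(196/0.0534)·(1030·5.96²/2) = 0.06561·3670·1.829e+04 = 4.406e+06 Pa.
ΔP = 4.406e+06 Pa = 4410 kPa.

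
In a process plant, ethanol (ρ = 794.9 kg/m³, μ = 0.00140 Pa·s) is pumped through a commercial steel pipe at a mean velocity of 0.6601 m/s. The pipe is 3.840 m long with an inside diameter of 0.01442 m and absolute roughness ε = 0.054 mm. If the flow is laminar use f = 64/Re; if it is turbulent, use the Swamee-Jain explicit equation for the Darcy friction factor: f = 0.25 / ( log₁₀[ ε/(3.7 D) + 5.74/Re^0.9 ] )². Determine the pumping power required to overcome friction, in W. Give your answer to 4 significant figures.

P ≈ 0.2065 W

Reynolds number Re = ρVD/μ = 794.9 · 0.6601 · 0.01442 / 0.0014 = 5405.
Re > 4000 → turbulent. Relative roughness ε/D = 5.4e-05/0.01442 = 0.00374. Swamee-Jain: f = 0.25/(log₁₀[0.00374/3.7 + 5.74/5405^0.9])² = 0.25/(log₁₀[0.00101 + 0.00251])² = 0.25/(-2.453)² = 0.04153.
Darcy-Weisbach: ΔP = f(L/D)(ρV²/2) = 0.04153·(3.84/0.01442)·(794.9·0.6601²/2) = 0.04153·266.3·173.2 = 1915 Pa.
Q = V·A = 0.6601·0.0001633 = 0.0001078 m³/s.
Pumping power P = QΔP = 0.0001078·1915 = 0.20650 W = 0.2065 W.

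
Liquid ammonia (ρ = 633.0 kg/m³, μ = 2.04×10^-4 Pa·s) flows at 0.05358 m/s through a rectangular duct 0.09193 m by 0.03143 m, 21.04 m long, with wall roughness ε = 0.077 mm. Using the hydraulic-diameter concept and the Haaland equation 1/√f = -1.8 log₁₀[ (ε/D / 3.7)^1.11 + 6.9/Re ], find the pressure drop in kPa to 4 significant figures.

Hydraulic diameter D_h = 4A/P = 4·(0.09193·0.03143)/(2·(0.09193+0.03143)) = 0.01156/0.2467 = 0.04684 m.
Re = ρVD_h/μ = 633·0.05358·0.04684/0.000204 = 7788.
ε/D_h = 7.7e-05/0.04684 = 0.00164; Haaland gives 1/√f = -1.8 log₁₀[0.00019+0.000886] = 5.343, so f = 0.03503.
ΔP = f(L/D_h)(ρV²/2) = 0.03503·21.04/0.04684·0.9086 = 14.3 Pa.
ΔP = 0.01430 kPa.

ΔP ≈ 0.01430 kPa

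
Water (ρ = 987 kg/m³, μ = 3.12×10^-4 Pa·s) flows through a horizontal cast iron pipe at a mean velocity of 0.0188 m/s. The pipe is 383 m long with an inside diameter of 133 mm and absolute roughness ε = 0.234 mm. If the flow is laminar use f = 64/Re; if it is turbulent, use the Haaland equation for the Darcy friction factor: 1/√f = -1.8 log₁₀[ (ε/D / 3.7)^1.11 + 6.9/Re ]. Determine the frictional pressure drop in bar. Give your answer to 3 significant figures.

ΔP ≈ 1.76×10^-4 bar

Reynolds number Re = ρVD/μ = 987 · 0.0188 · 0.133 / 0.000312 = 7910.
Re > 4000 → turbulent. Relative roughness ε/D = 0.000234/0.133 = 0.00176. Haaland: 1/√f = -1.8 log₁₀[(0.00176/3.7)^1.11 + 6.9/7910] = -1.8 log₁₀[0.000205 + 0.000872] = 5.342, so f = 0.03504.
Darcy-Weisbach: ΔP = f(L/D)(ρV²/2) = 0.03504·(383/0.133)·(987·0.0188²/2) = 0.03504·2880·0.1744 = 17.6 Pa.
ΔP = 17.6 Pa = 1.76×10^-4 bar.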